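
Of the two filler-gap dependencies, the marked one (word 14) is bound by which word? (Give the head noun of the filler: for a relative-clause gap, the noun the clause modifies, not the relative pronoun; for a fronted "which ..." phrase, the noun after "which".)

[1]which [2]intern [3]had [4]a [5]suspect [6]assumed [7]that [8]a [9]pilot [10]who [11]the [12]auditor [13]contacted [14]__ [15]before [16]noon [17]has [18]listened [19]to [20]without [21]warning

9

The marked gap is inside the relative clause, the direct object of "contacted".
Its filler is the head noun "pilot" (via "who"), at word 9.
(The other dependency links word 2 to a gap after word 19.)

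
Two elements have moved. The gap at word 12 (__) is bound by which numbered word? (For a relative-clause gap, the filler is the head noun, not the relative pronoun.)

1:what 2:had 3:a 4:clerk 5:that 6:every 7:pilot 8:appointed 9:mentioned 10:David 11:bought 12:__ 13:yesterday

1

The marked gap is the direct object of "bought".
Its filler is the fronted wh-phrase "what", at word 1.
(The other dependency links word 4 to a gap after word 8.)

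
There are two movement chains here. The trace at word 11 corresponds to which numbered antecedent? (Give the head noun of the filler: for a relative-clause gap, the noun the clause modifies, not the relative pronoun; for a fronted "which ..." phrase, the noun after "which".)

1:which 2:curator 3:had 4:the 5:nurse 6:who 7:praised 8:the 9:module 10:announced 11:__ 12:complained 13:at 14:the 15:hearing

2

The marked gap is the subject of "complained".
Its filler is the fronted wh-phrase "which curator", at word 2.
(The other dependency links word 5 to a gap after word 6.)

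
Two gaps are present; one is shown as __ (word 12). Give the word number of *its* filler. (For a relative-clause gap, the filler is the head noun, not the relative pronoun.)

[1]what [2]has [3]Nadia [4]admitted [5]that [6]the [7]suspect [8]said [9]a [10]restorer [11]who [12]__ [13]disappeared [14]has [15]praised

10

The marked gap is inside the relative clause, the subject of "disappeared".
Its filler is the head noun "restorer" (via "who"), at word 10.
(The other dependency links word 1 to a gap after word 15.)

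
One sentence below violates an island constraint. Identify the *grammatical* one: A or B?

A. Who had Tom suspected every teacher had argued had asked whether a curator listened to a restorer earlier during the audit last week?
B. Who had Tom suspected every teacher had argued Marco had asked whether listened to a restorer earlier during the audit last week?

A

In B, the wh-phrase is extracted from inside a wh-island (introduced by "whether"), which blocks movement.
In A, the extraction path crosses only that-complement boundaries, which are transparent.
So A is grammatical.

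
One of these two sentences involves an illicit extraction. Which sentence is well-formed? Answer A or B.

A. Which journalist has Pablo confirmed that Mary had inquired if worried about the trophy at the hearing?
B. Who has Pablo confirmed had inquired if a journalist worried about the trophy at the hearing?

B

In A, the wh-phrase is extracted from inside a wh-island (introduced by "if"), which blocks movement.
In B, the extraction path crosses only that-complement boundaries, which are transparent.
So B is grammatical.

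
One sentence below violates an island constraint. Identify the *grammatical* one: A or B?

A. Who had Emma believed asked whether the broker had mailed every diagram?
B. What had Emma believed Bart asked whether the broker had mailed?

A

In B, the wh-phrase is extracted from inside a wh-island (introduced by "whether"), which blocks movement.
In A, the extraction path crosses only that-complement boundaries, which are transparent.
So A is grammatical.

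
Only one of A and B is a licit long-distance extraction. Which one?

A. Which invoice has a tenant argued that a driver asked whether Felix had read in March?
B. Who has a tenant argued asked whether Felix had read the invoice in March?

In A, the wh-phrase is extracted from inside a wh-island (introduced by "whether"), which blocks movement.
In B, the extraction path crosses only that-complement boundaries, which are transparent.
So B is grammatical.

B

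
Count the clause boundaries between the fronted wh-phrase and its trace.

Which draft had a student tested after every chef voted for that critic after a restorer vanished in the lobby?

0

"which draft" originates inside the matrix clause — no clause boundary is crossed.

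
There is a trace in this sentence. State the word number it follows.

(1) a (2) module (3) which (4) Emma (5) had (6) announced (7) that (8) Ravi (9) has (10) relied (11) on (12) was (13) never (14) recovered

11

The displaced element is "a module" (word 2).
It is linked across 1 clause boundary (that).
It functions as the object of the preposition "on" of "relied", so the gap sits immediately after word 11 ("on").
Base order: Emma had announced that Ravi has relied on a module.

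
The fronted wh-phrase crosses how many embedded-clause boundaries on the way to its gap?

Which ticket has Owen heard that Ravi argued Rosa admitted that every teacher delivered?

"which ticket" is extracted from the object of "delivered".
Boundaries crossed, outermost first: [that], [Ø], [that] — 3 in total.

3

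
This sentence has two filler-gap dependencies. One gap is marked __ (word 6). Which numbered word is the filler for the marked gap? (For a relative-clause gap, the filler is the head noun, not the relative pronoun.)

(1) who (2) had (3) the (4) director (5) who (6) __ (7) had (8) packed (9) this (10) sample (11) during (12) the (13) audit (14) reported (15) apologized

4

The marked gap is inside the relative clause, the subject of "packed".
Its filler is the head noun "director" (via "who"), at word 4.
(The other dependency links word 1 to a gap after word 14.)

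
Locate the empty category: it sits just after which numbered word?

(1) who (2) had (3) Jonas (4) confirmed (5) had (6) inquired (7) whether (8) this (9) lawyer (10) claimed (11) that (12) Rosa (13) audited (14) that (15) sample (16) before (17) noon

The displaced element is "who" (word 1).
It is linked across 1 clause boundary (Ø).
It functions as the subject of "inquired", so the gap sits immediately after word 4 ("confirmed").
Base order: Jonas had confirmed that who had inquired whether this lawyer claimed that Rosa audited that sample before noon.

4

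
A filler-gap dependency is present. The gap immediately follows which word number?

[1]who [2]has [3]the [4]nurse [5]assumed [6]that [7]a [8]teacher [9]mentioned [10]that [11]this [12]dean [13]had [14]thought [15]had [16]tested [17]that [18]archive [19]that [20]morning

The displaced element is "who" (word 1).
It is linked across 3 clause boundaries (that → that → Ø).
It functions as the subject of "tested", so the gap sits immediately after word 14 ("thought").
Base order: The nurse has assumed that a teacher mentioned that this dean had thought that who had tested that archive that morning.

14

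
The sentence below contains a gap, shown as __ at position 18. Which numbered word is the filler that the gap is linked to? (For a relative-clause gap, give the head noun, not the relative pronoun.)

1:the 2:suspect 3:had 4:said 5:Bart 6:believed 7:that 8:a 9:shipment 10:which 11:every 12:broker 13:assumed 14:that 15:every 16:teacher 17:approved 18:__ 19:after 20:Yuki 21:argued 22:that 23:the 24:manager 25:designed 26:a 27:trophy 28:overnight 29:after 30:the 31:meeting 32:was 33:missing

The gap at 18 is the object of "approved", inside a relative clause.
The relative pronoun is "which" (word 10); it is bound by the head noun immediately before it.
Its filler is the head noun "shipment", at word 9.

9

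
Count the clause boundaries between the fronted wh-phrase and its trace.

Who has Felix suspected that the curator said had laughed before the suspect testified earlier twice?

"who" is extracted from the subject of "laughed".
Boundaries crossed, outermost first: [that], [Ø] — 2 in total.

2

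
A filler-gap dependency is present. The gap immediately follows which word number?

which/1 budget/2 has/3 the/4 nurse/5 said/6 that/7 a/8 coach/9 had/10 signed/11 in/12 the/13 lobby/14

11

The displaced element is "which budget" (word 2).
It is linked across 1 clause boundary (that).
It functions as the direct object of "signed", so the gap sits immediately after word 11 ("signed").
Base order: The nurse has said that a coach had signed which budget in the lobby.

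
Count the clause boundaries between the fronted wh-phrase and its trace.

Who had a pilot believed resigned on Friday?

"who" is extracted from the subject of "resigned".
Boundaries crossed, outermost first: [Ø] — 1 in total.

1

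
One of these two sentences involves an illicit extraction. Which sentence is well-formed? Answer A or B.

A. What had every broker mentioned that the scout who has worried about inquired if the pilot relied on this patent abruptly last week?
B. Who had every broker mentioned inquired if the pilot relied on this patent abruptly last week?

B

In A, the wh-phrase is extracted from inside a complex-NP island (relative clause) (introduced by "who"), which blocks movement.
In B, the extraction path crosses only that-complement boundaries, which are transparent.
So B is grammatical.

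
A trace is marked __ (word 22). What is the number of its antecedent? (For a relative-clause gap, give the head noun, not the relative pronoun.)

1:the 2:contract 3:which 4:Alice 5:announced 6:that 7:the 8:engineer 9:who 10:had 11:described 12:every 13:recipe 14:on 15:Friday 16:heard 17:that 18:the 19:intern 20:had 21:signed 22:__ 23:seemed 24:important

2

The gap at 22 is the object of "signed", inside a relative clause.
The relative pronoun is "which" (word 3); it is bound by the head noun immediately before it.
Its filler is the head noun "contract", at word 2.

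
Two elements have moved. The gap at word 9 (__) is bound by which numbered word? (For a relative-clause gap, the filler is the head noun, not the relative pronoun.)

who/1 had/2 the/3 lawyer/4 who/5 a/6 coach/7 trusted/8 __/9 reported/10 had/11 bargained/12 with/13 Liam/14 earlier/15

The marked gap is inside the relative clause, the direct object of "trusted".
Its filler is the head noun "lawyer" (via "who"), at word 4.
(The other dependency links word 1 to a gap after word 10.)

4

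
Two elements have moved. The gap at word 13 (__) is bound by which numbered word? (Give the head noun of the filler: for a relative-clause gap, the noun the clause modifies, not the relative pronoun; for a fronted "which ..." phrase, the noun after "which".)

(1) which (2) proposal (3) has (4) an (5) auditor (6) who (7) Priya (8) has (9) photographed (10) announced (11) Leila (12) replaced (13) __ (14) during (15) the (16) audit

2

The marked gap is the direct object of "replaced".
Its filler is the fronted wh-phrase "which proposal", at word 2.
(The other dependency links word 5 to a gap after word 9.)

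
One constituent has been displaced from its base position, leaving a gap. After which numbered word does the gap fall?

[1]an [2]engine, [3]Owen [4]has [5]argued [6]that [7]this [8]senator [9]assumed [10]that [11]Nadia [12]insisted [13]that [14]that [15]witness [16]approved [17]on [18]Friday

The displaced element is "an engine" (word 2).
It is linked across 3 clause boundaries (that → that → that).
It functions as the direct object of "approved", so the gap sits immediately after word 16 ("approved").
Base order: Owen has argued that this senator assumed that Nadia insisted that that witness approved an engine on Friday.

16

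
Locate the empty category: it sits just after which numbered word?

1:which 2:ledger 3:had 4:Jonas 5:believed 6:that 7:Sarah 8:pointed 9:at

The displaced element is "which ledger" (word 2).
It is linked across 1 clause boundary (that).
It functions as the object of the preposition "at" of "pointed", so the gap sits immediately after word 9 ("at").
Base order: Jonas had believed that Sarah pointed at which ledger.

9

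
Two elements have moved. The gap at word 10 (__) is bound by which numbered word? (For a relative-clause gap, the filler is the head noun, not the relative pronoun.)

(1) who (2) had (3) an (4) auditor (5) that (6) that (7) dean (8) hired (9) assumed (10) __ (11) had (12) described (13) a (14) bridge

The marked gap is the subject of "described".
Its filler is the fronted wh-phrase "who", at word 1.
(The other dependency links word 4 to a gap after word 8.)

1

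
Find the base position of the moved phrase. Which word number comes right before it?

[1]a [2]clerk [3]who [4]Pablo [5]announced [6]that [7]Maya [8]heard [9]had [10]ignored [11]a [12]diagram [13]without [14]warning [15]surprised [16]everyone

8

The displaced element is "a clerk" (word 2).
It is linked across 2 clause boundaries (that → Ø).
It functions as the subject of "ignored", so the gap sits immediately after word 8 ("heard").
Base order: Pablo announced that Maya heard that a clerk had ignored a diagram without warning.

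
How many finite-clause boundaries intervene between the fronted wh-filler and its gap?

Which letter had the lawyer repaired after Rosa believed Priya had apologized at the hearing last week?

0

"which letter" originates inside the matrix clause — no clause boundary is crossed.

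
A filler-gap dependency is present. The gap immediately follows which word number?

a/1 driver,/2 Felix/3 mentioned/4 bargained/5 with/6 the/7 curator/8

The displaced element is "a driver" (word 2).
It is linked across 1 clause boundary (Ø).
It functions as the subject of "bargained", so the gap sits immediately after word 4 ("mentioned").
Base order: Felix mentioned a driver bargained with the curator.

4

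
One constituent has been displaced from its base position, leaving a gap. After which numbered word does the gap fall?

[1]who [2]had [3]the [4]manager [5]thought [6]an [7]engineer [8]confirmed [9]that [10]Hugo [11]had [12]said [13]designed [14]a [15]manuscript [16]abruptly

12

The displaced element is "who" (word 1).
It is linked across 3 clause boundaries (Ø → that → Ø).
It functions as the subject of "designed", so the gap sits immediately after word 12 ("said").
Base order: The manager had thought an engineer confirmed that Hugo had said who designed a manuscript abruptly.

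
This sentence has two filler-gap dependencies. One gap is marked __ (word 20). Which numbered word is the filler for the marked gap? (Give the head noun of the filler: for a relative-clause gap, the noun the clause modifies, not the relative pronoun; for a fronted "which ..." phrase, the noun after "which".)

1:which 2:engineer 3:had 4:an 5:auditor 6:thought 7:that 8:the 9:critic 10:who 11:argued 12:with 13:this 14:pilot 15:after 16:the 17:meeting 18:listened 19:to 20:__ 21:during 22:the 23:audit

The marked gap is the object of the preposition "to" of "listened".
Its filler is the fronted wh-phrase "which engineer", at word 2.
(The other dependency links word 9 to a gap after word 10.)

2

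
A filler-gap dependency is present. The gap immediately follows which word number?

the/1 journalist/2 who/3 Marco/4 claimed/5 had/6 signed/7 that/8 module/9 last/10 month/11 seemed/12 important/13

5

The displaced element is "the journalist" (word 2).
It is linked across 1 clause boundary (Ø).
It functions as the subject of "signed", so the gap sits immediately after word 5 ("claimed").
Base order: Marco claimed that the journalist had signed that module last month.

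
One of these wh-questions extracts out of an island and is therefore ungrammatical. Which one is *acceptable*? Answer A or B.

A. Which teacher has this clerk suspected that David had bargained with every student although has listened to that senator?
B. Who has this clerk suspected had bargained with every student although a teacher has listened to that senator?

In A, the wh-phrase is extracted from inside an adjunct island (introduced by "although"), which blocks movement.
In B, the extraction path crosses only that-complement boundaries, which are transparent.
So B is grammatical.

B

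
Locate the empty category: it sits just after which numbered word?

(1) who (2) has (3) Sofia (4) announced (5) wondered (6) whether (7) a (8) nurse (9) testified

The displaced element is "who" (word 1).
It is linked across 1 clause boundary (Ø).
It functions as the subject of "wondered", so the gap sits immediately after word 4 ("announced").
Base order: Sofia has announced that who wondered whether a nurse testified.

4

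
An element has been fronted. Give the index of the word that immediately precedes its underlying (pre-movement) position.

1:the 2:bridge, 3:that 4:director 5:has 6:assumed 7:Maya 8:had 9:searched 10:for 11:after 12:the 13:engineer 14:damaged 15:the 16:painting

10

The displaced element is "the bridge" (word 2).
It is linked across 1 clause boundary (Ø).
It functions as the object of the preposition "for" of "searched", so the gap sits immediately after word 10 ("for").
Base order: That director has assumed Maya had searched for the bridge after the engineer damaged the painting.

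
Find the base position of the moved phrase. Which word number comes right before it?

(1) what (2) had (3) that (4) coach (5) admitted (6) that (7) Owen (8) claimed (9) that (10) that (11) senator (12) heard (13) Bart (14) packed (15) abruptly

14

The displaced element is "what" (word 1).
It is linked across 3 clause boundaries (that → that → Ø).
It functions as the direct object of "packed", so the gap sits immediately after word 14 ("packed").
Base order: That coach had admitted that Owen claimed that that senator heard Bart packed what abruptly.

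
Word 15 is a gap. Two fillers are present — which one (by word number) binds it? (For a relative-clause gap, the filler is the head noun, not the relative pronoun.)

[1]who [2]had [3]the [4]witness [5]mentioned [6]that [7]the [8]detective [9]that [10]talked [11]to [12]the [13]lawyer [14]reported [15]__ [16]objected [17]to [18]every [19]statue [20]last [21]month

1

The marked gap is the subject of "objected".
Its filler is the fronted wh-phrase "who", at word 1.
(The other dependency links word 8 to a gap after word 9.)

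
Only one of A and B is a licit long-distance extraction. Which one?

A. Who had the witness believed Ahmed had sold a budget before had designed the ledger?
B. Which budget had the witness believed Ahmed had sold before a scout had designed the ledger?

B

In A, the wh-phrase is extracted from inside an adjunct island (introduced by "before"), which blocks movement.
In B, the extraction path crosses only that-complement boundaries, which are transparent.
So B is grammatical.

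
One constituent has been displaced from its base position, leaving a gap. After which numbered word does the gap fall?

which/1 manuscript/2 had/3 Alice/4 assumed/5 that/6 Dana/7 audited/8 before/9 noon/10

The displaced element is "which manuscript" (word 2).
It is linked across 1 clause boundary (that).
It functions as the direct object of "audited", so the gap sits immediately after word 8 ("audited").
Base order: Alice had assumed that Dana audited which manuscript before noon.

8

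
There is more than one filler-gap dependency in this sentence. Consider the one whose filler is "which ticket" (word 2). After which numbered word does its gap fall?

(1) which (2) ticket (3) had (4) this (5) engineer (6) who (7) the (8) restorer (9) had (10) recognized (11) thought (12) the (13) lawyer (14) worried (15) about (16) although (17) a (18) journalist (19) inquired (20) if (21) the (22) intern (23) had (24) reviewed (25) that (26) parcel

The displaced element is "which ticket" (word 2).
It is linked across 1 clause boundary (Ø).
It functions as the object of the preposition "about" of "worried", so the gap sits immediately after word 15 ("about").
Base order: This engineer who the restorer had recognized had thought the lawyer worried about which ticket although a journalist inquired if the intern had reviewed that parcel.

15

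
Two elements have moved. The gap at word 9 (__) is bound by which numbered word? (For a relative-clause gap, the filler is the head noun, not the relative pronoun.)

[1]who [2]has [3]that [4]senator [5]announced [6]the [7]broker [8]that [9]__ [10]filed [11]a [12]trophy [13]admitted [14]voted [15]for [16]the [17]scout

The marked gap is inside the relative clause, the subject of "filed".
Its filler is the head noun "broker" (via "that"), at word 7.
(The other dependency links word 1 to a gap after word 13.)

7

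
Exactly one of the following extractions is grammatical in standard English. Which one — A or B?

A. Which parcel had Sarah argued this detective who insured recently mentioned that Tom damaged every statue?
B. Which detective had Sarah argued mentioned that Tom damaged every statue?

In A, the wh-phrase is extracted from inside a complex-NP island (relative clause) (introduced by "who"), which blocks movement.
In B, the extraction path crosses only that-complement boundaries, which are transparent.
So B is grammatical.

B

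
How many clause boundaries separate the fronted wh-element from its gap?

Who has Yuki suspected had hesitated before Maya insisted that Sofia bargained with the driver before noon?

"who" is extracted from the subject of "hesitated".
Boundaries crossed, outermost first: [Ø] — 1 in total.

1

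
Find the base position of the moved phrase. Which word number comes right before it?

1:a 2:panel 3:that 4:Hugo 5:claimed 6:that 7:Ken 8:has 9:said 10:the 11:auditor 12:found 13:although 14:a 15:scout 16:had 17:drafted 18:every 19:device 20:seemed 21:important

12

The displaced element is "a panel" (word 2).
It is linked across 2 clause boundaries (that → Ø).
It functions as the direct object of "found", so the gap sits immediately after word 12 ("found").
Base order: Hugo claimed that Ken has said the auditor found a panel although a scout had drafted every device.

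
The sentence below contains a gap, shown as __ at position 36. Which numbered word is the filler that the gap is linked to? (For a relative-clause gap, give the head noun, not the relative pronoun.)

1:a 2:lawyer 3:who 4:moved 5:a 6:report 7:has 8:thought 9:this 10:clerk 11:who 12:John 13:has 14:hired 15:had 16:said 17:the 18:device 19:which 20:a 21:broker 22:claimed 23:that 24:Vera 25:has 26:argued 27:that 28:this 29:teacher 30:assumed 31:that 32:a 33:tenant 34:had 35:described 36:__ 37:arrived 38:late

18

The gap at 36 is the object of "described", inside a relative clause.
The relative pronoun is "which" (word 19); it is bound by the head noun immediately before it.
Its filler is the head noun "device", at word 18.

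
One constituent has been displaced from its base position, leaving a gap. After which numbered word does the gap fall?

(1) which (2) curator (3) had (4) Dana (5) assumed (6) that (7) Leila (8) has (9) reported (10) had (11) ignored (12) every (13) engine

The displaced element is "which curator" (word 2).
It is linked across 2 clause boundaries (that → Ø).
It functions as the subject of "ignored", so the gap sits immediately after word 9 ("reported").
Base order: Dana had assumed that Leila has reported which curator had ignored every engine.

9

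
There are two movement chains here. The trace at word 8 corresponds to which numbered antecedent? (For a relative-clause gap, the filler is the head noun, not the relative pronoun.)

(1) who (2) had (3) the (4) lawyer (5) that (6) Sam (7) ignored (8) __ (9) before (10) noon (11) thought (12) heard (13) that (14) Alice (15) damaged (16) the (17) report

4

The marked gap is inside the relative clause, the direct object of "ignored".
Its filler is the head noun "lawyer" (via "that"), at word 4.
(The other dependency links word 1 to a gap after word 11.)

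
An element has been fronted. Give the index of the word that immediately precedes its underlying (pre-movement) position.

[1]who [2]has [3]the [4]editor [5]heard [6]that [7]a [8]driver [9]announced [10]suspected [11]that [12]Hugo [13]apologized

The displaced element is "who" (word 1).
It is linked across 2 clause boundaries (that → Ø).
It functions as the subject of "suspected", so the gap sits immediately after word 9 ("announced").
Base order: The editor has heard that a driver announced who suspected that Hugo apologized.

9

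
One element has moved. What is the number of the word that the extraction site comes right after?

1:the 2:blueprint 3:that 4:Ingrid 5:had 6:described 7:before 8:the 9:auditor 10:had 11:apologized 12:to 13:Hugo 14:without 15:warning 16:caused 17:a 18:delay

6

The displaced element is "the blueprint" (word 2).
It functions as the direct object of "described", so the gap sits immediately after word 6 ("described").
Base order: Ingrid had described the blueprint before the auditor had apologized to Hugo without warning.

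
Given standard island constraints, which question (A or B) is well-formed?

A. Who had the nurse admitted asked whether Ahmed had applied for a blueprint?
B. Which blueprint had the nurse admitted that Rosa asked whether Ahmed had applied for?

A

In B, the wh-phrase is extracted from inside a wh-island (introduced by "whether"), which blocks movement.
In A, the extraction path crosses only that-complement boundaries, which are transparent.
So A is grammatical.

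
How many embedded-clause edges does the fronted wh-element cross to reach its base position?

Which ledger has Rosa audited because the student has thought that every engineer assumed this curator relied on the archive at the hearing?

0

"which ledger" originates inside the matrix clause — no clause boundary is crossed.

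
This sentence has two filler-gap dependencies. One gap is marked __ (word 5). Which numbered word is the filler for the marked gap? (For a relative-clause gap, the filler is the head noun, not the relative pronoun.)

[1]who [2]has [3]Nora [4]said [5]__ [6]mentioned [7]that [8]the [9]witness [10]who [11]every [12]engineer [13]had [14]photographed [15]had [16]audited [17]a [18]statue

1

The marked gap is the subject of "mentioned".
Its filler is the fronted wh-phrase "who", at word 1.
(The other dependency links word 9 to a gap after word 14.)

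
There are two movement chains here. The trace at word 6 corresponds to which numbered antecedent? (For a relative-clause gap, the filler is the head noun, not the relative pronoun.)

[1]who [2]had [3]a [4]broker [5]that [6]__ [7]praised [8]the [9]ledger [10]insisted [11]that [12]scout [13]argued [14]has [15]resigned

4

The marked gap is inside the relative clause, the subject of "praised".
Its filler is the head noun "broker" (via "that"), at word 4.
(The other dependency links word 1 to a gap after word 13.)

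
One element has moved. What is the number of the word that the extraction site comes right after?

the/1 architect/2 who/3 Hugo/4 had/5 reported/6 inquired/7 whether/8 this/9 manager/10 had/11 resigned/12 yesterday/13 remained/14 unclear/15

The displaced element is "the architect" (word 2).
It is linked across 1 clause boundary (Ø).
It functions as the subject of "inquired", so the gap sits immediately after word 6 ("reported").
Base order: Hugo had reported that the architect inquired whether this manager had resigned yesterday.

6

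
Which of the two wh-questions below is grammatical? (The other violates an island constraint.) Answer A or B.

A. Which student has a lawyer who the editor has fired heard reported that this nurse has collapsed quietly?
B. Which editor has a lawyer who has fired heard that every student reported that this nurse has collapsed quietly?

A

In B, the wh-phrase is extracted from inside a complex-NP island (relative clause) (introduced by "who"), which blocks movement.
In A, the extraction path crosses only that-complement boundaries, which are transparent.
So A is grammatical.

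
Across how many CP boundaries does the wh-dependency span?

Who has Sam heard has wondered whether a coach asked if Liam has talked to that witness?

"who" is extracted from the subject of "wondered".
Boundaries crossed, outermost first: [Ø] — 1 in total.

1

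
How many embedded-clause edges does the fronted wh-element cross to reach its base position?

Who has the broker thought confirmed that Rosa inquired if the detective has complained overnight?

"who" is extracted from the subject of "confirmed".
Boundaries crossed, outermost first: [Ø] — 1 in total.

1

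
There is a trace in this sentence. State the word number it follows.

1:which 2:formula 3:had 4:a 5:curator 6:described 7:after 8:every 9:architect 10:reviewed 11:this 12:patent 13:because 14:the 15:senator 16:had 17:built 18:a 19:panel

6

The displaced element is "which formula" (word 2).
It functions as the direct object of "described", so the gap sits immediately after word 6 ("described").
Base order: A curator had described which formula after every architect reviewed this patent because the senator had built a panel.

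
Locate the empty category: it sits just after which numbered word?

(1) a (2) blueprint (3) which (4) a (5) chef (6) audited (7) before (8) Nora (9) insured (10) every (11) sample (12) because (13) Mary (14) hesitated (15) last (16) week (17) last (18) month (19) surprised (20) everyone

6

The displaced element is "a blueprint" (word 2).
It functions as the direct object of "audited", so the gap sits immediately after word 6 ("audited").
Base order: A chef audited a blueprint before Nora insured every sample because Mary hesitated last week last month.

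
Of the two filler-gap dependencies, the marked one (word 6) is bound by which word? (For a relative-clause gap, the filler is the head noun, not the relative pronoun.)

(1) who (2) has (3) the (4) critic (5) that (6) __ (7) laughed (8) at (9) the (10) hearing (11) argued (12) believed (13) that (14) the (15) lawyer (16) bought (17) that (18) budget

The marked gap is inside the relative clause, the subject of "laughed".
Its filler is the head noun "critic" (via "that"), at word 4.
(The other dependency links word 1 to a gap after word 11.)

4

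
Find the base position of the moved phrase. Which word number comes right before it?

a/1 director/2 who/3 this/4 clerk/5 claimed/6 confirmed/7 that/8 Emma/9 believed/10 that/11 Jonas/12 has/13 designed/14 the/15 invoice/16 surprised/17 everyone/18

The displaced element is "a director" (word 2).
It is linked across 1 clause boundary (Ø).
It functions as the subject of "confirmed", so the gap sits immediately after word 6 ("claimed").
Base order: This clerk claimed a director confirmed that Emma believed that Jonas has designed the invoice.

6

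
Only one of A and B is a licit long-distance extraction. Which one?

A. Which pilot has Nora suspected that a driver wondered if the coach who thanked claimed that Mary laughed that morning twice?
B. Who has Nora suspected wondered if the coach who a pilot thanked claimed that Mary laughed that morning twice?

In A, the wh-phrase is extracted from inside a wh-island (introduced by "if"), which blocks movement.
In B, the extraction path crosses only that-complement boundaries, which are transparent.
So B is grammatical.

B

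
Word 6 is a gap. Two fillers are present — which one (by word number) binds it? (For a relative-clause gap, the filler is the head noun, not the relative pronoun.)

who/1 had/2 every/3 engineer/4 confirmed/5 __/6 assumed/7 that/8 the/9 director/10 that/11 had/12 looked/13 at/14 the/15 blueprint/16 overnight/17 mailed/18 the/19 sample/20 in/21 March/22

The marked gap is the subject of "assumed".
Its filler is the fronted wh-phrase "who", at word 1.
(The other dependency links word 10 to a gap after word 11.)

1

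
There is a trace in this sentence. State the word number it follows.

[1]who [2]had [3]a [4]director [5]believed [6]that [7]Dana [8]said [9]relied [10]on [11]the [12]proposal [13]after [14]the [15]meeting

The displaced element is "who" (word 1).
It is linked across 2 clause boundaries (that → Ø).
It functions as the subject of "relied", so the gap sits immediately after word 8 ("said").
Base order: A director had believed that Dana said that who relied on the proposal after the meeting.

8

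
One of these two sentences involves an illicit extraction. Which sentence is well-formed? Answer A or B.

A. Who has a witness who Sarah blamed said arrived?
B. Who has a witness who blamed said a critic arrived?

In B, the wh-phrase is extracted from inside a complex-NP island (relative clause) (introduced by "who"), which blocks movement.
In A, the extraction path crosses only that-complement boundaries, which are transparent.
So A is grammatical.

A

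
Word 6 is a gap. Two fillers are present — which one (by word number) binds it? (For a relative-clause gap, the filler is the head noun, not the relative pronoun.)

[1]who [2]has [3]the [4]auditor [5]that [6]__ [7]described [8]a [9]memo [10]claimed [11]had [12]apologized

The marked gap is inside the relative clause, the subject of "described".
Its filler is the head noun "auditor" (via "that"), at word 4.
(The other dependency links word 1 to a gap after word 10.)

4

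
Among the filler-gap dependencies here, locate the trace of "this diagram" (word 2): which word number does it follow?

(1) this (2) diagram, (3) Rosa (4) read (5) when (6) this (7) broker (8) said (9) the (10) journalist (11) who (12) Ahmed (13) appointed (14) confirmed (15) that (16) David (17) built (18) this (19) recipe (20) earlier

4

The displaced element is "this diagram" (word 2).
It functions as the direct object of "read", so the gap sits immediately after word 4 ("read").
Base order: Rosa read this diagram when this broker said the journalist who Ahmed appointed confirmed that David built this recipe earlier.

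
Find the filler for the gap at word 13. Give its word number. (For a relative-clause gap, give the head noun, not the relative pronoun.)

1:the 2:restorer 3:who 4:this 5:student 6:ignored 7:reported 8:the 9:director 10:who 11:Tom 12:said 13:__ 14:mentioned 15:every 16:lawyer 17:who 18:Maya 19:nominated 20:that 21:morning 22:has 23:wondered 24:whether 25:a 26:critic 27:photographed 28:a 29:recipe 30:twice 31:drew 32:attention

The gap at 13 is the subject of "mentioned", inside a relative clause.
The relative pronoun is "who" (word 10); it is bound by the head noun immediately before it.
Its filler is the head noun "director", at word 9.

9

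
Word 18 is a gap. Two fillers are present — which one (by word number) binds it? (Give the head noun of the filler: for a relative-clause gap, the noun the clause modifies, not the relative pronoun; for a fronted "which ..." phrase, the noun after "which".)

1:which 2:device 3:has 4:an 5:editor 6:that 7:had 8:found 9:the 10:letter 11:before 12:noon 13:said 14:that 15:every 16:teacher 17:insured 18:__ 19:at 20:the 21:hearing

The marked gap is the direct object of "insured".
Its filler is the fronted wh-phrase "which device", at word 2.
(The other dependency links word 5 to a gap after word 6.)

2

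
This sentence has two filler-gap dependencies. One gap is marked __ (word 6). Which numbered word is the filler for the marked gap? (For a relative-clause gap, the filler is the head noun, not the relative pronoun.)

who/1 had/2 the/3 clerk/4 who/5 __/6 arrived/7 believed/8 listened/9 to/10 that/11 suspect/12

The marked gap is inside the relative clause, the subject of "arrived".
Its filler is the head noun "clerk" (via "who"), at word 4.
(The other dependency links word 1 to a gap after word 8.)

4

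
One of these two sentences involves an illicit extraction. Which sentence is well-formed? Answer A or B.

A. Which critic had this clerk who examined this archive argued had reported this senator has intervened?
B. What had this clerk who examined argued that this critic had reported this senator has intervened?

In B, the wh-phrase is extracted from inside a complex-NP island (relative clause) (introduced by "who"), which blocks movement.
In A, the extraction path crosses only that-complement boundaries, which are transparent.
So A is grammatical.

A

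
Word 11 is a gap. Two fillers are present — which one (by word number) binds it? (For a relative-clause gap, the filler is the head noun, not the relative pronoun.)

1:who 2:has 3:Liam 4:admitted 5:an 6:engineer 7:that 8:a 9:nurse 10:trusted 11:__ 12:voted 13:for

6

The marked gap is inside the relative clause, the direct object of "trusted".
Its filler is the head noun "engineer" (via "that"), at word 6.
(The other dependency links word 1 to a gap after word 13.)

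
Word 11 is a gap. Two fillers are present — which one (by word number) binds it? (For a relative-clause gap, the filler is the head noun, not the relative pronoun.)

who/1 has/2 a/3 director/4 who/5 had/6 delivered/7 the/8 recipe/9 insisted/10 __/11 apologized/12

The marked gap is the subject of "apologized".
Its filler is the fronted wh-phrase "who", at word 1.
(The other dependency links word 4 to a gap after word 5.)

1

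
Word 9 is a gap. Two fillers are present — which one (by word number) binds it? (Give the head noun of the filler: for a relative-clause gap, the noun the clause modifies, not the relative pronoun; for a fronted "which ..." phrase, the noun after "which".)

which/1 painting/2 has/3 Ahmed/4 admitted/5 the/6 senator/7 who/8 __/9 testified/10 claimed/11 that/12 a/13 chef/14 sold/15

7

The marked gap is inside the relative clause, the subject of "testified".
Its filler is the head noun "senator" (via "who"), at word 7.
(The other dependency links word 2 to a gap after word 15.)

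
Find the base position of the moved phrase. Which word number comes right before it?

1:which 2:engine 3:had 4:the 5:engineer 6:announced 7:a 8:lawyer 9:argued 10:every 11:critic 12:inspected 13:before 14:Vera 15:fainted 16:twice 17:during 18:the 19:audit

12

The displaced element is "which engine" (word 2).
It is linked across 2 clause boundaries (Ø → Ø).
It functions as the direct object of "inspected", so the gap sits immediately after word 12 ("inspected").
Base order: The engineer had announced a lawyer argued every critic inspected which engine before Vera fainted twice during the audit.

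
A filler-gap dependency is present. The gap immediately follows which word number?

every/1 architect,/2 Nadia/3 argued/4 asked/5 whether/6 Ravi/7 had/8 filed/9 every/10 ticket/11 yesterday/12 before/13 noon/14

4

The displaced element is "every architect" (word 2).
It is linked across 1 clause boundary (Ø).
It functions as the subject of "asked", so the gap sits immediately after word 4 ("argued").
Base order: Nadia argued that every architect asked whether Ravi had filed every ticket yesterday before noon.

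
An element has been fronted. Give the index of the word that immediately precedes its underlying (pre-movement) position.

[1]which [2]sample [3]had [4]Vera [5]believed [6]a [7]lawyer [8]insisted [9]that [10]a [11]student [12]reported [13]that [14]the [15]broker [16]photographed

16

The displaced element is "which sample" (word 2).
It is linked across 3 clause boundaries (Ø → that → that).
It functions as the direct object of "photographed", so the gap sits immediately after word 16 ("photographed").
Base order: Vera had believed a lawyer insisted that a student reported that the broker photographed which sample.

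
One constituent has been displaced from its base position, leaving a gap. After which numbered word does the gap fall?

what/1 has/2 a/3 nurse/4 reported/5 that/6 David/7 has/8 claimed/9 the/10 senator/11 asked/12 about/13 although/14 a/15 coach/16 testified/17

13

The displaced element is "what" (word 1).
It is linked across 2 clause boundaries (that → Ø).
It functions as the object of the preposition "about" of "asked", so the gap sits immediately after word 13 ("about").
Base order: A nurse has reported that David has claimed the senator asked about what although a coach testified.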